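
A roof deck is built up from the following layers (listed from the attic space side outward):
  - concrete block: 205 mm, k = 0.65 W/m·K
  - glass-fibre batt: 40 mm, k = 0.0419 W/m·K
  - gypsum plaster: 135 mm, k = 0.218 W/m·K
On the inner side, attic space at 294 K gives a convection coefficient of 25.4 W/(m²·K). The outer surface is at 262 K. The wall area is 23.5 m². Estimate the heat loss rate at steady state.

Q ≈ 390 W

Model the wall as resistances in series:
R_inner film = 1/(h_i·A) = 1/(25.4×23.5) = 0.001675 K/W
R_concrete block = L/(kA) = 0.205/(0.65×23.5) = 0.01342 K/W
R_glass-fibre batt = L/(kA) = 0.04/(0.0419×23.5) = 0.04062 K/W
R_gypsum plaster = L/(kA) = 0.135/(0.218×23.5) = 0.02635 K/W
R_total = 0.08207 K/W
Q = ΔT / R_total = 32 / 0.08207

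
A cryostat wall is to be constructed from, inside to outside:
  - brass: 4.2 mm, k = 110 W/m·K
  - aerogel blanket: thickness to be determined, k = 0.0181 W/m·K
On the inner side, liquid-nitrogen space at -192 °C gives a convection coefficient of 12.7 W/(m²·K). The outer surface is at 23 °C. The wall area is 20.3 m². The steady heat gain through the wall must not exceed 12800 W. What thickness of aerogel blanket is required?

Series thermal resistances:
R_inner film = 1/(h_i·A) = 1/(12.7×20.3) = 0.003879 K/W
R_brass = L/(kA) = 0.0042/(110×20.3) = 1.881×10^-6 K/W
Sum of the known resistances R_other = 0.003881 K/W
Required total resistance R_tot = ΔT/Q_allow = 215/12800 = 0.0168 K/W
R_aerogel blanket = R_tot − R_other = 0.01292 K/W
L = R·k·A = 0.01292×0.0181×20.3

L ≈ 4.75 mm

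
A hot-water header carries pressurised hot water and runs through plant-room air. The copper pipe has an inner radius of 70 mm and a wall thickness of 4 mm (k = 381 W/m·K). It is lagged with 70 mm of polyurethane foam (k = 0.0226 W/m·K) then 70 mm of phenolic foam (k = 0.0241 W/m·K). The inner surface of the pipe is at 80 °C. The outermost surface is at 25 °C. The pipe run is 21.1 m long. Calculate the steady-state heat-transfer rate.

Q ≈ 159 W

Treating each annulus and film as a series resistance:
R_copper pipe wall = ln(74/70)/(2π×381×21.1) = 1.1×10^-6 K/W
R_polyurethane foam = ln(144/74)/(2π×0.0226×21.1) = 0.2222 K/W
R_phenolic foam = ln(214/144)/(2π×0.0241×21.1) = 0.124 K/W
R_total = 0.3462 K/W
Q = ΔT/R_total = 55/0.3462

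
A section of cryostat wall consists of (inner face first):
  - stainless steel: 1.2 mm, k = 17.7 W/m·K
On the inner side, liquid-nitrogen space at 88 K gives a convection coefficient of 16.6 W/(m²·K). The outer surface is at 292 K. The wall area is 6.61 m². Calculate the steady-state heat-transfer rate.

Series thermal resistances:
R_inner film = 1/(h_i·A) = 1/(16.6×6.61) = 0.009114 K/W
R_stainless steel = L/(kA) = 0.0012/(17.7×6.61) = 1.026×10^-5 K/W
R_total = 0.009124 K/W
Q = ΔT / R_total = 204 / 0.009124

Q ≈ 22400 W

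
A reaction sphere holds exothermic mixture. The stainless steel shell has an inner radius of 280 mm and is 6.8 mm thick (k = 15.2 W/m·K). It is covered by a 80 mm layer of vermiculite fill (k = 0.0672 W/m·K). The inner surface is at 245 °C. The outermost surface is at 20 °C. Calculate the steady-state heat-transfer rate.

For a spherical shell R = (1/r₁ − 1/r₂)/(4πk); film R = 1/(h·4πr²). In series:
R_stainless steel shell = (1/0.28 − 1/0.2868)/(4π×15.2) = 4.433×10^-4 K/W
R_vermiculite fill = (1/0.2868 − 1/0.3668)/(4π×0.0672) = 0.9005 K/W
R_total = 0.901 K/W
Q = ΔT/R_total = 225/0.901

Q ≈ 250 W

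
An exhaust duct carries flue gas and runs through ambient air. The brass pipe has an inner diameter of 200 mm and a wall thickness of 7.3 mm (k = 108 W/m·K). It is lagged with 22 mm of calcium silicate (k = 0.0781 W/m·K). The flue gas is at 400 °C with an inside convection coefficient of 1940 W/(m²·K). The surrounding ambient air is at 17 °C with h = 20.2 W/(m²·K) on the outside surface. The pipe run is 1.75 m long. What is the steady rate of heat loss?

Per-layer cylindrical resistances, series-summed:
R_inner film = 1/(h_i·2πr₁L) = 1/(1940×2π×0.1×1.75) = 4.688×10^-4 K/W
R_brass pipe wall = ln(107.3/100)/(2π×108×1.75) = 5.933×10^-5 K/W
R_calcium silicate = ln(129.3/107.3)/(2π×0.0781×1.75) = 0.2172 K/W
R_outer film = 1/(h_o·2πr_oL) = 1/(20.2×2π×0.1293×1.75) = 0.03482 K/W
R_total = 0.2525 K/W
Q = ΔT/R_total = 383/0.2525

Q ≈ 1520 W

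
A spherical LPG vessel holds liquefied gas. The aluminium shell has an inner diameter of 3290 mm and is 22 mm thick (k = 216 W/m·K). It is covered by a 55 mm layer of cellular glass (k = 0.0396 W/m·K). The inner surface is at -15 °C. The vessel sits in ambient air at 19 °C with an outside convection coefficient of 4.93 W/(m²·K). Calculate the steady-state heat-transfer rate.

Radial (spherical) resistances in series:
R_aluminium shell = (1/1.645 − 1/1.667)/(4π×216) = 2.956×10^-6 K/W
R_cellular glass = (1/1.667 − 1/1.722)/(4π×0.0396) = 0.0385 K/W
R_outer film = 1/(h·4πr_o²) = 1/(4.93×4π×1.722²) = 0.005443 K/W
R_total = 0.04395 K/W
Q = ΔT/R_total = 34/0.04395

Q ≈ 774 W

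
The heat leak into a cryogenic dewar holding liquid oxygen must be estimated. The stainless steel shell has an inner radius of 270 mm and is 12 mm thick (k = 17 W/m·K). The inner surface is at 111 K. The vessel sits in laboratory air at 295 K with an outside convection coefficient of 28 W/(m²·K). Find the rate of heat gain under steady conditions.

Q ≈ 5040 W

Spherical conduction: R = (1/r_in − 1/r_out)/(4πk) per layer; series-sum.
R_stainless steel shell = (1/0.27 − 1/0.282)/(4π×17) = 7.378×10^-4 K/W
R_outer film = 1/(h·4πr_o²) = 1/(28×4π×0.282²) = 0.03574 K/W
R_total = 0.03648 K/W
Q = ΔT/R_total = 184/0.03648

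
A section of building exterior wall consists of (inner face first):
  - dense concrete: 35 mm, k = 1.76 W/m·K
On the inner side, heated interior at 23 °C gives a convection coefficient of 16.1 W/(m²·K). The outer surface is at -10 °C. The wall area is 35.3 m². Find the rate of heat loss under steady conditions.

Using the resistance-network approach (series):
R_inner film = 1/(h_i·A) = 1/(16.1×35.3) = 0.00176 K/W
R_dense concrete = L/(kA) = 0.035/(1.76×35.3) = 5.634×10^-4 K/W
R_total = 0.002323 K/W
Q = ΔT / R_total = 33 / 0.002323

Q ≈ 14200 W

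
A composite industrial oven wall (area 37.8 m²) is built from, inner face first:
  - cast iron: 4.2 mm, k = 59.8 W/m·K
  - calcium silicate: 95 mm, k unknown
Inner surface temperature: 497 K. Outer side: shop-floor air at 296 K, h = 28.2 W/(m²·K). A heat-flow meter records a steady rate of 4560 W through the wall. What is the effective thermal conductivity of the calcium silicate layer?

Series thermal resistances:
R_cast iron = L/(kA) = 0.0042/(59.8×37.8) = 1.858×10^-6 K/W
R_outer film = 1/(h_o·A) = 1/(28.2×37.8) = 9.381×10^-4 K/W
Sum of known resistances R_other = 9.4×10^-4 K/W
Total R = ΔT/Q = 201/4560 = 0.04408 K/W
R_calcium silicate = R_total − R_other = 0.04314 K/W
k = L/(R·A) = 0.095/(0.04314×37.8)

k ≈ 0.0583 W/(m·K)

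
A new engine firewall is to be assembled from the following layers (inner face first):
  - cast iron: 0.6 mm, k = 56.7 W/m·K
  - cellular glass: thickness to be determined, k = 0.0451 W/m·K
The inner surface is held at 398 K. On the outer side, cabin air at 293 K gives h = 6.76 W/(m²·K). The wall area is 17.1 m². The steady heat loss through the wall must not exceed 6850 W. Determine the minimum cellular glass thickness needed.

Treating each layer as a thermal resistance in series:
R_cast iron = L/(kA) = 0.0006/(56.7×17.1) = 6.188×10^-7 K/W
R_outer film = 1/(h_o·A) = 1/(6.76×17.1) = 0.008651 K/W
Sum of the known resistances R_other = 0.008651 K/W
Required total resistance R_tot = ΔT/Q_allow = 105/6850 = 0.01533 K/W
R_cellular glass = R_tot − R_other = 0.006677 K/W
L = R·k·A = 0.006677×0.0451×17.1

L ≈ 5.15 mm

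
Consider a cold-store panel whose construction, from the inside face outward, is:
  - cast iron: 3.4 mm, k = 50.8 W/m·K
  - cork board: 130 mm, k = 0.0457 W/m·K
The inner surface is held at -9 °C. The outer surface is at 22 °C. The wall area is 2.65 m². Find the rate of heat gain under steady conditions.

Q ≈ 28.9 W

Thermal resistances in series:
R_cast iron = L/(kA) = 0.0034/(50.8×2.65) = 2.526×10^-5 K/W
R_cork board = L/(kA) = 0.13/(0.0457×2.65) = 1.073 K/W
R_total = 1.073 K/W
Q = ΔT / R_total = 31 / 1.073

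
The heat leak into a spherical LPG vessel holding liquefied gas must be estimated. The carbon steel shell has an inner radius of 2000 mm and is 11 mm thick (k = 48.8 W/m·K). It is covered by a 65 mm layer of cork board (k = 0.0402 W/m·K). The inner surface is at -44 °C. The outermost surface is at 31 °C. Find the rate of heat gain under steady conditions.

Q ≈ 2430 W

For a spherical shell R = (1/r₁ − 1/r₂)/(4πk); film R = 1/(h·4πr²). In series:
R_carbon steel shell = (1/2 − 1/2.011)/(4π×48.8) = 4.46×10^-6 K/W
R_cork board = (1/2.011 − 1/2.076)/(4π×0.0402) = 0.03082 K/W
R_total = 0.03082 K/W
Q = ΔT/R_total = 75/0.03082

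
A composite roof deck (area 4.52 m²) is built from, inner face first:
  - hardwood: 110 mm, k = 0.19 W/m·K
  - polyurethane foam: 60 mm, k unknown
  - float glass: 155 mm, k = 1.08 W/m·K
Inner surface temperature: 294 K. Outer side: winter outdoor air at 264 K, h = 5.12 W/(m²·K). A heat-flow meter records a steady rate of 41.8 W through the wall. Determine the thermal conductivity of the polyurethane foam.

k ≈ 0.0258 W/(m·K)

Using the resistance-network approach (series):
R_hardwood = L/(kA) = 0.11/(0.19×4.52) = 0.1281 K/W
R_float glass = L/(kA) = 0.155/(1.08×4.52) = 0.03175 K/W
R_outer film = 1/(h_o·A) = 1/(5.12×4.52) = 0.04321 K/W
Sum of known resistances R_other = 0.203 K/W
Total R = ΔT/Q = 30/41.8 = 0.7177 K/W
R_polyurethane foam = R_total − R_other = 0.5147 K/W
k = L/(R·A) = 0.06/(0.5147×4.52)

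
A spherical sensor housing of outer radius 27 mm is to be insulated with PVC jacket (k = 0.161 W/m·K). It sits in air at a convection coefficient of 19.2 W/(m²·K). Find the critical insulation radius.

r_cr ≈ 16.8 mm

For a sphere r_cr = 2k/h = 2×0.161/19.2
r_cr = 16.8 mm; since the bare radius (27 mm) is above r_cr, any added insulation will reduce heat loss.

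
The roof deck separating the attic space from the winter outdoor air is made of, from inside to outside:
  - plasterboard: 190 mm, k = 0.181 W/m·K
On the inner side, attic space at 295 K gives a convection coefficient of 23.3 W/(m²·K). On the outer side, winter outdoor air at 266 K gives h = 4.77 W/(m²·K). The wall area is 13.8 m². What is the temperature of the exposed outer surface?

T ≈ 271 K

Series thermal resistances:
R_inner film = 1/(h_i·A) = 1/(23.3×13.8) = 0.00311 K/W
R_plasterboard = L/(kA) = 0.19/(0.181×13.8) = 0.07607 K/W
R_outer film = 1/(h_o·A) = 1/(4.77×13.8) = 0.01519 K/W
R_total = 0.09437 K/W;  Q = ΔT/R_total = 29/0.09437 = 307.3 W
T_interface = T_inner − Q·ΣR(inner→interface) = 295 − 307×0.07918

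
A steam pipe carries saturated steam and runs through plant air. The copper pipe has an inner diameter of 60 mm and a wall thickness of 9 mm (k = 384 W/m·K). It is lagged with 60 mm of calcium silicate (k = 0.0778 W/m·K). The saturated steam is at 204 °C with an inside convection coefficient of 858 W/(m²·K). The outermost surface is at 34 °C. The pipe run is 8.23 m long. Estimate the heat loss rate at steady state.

Q ≈ 732 W

Treating each annulus and film as a series resistance:
R_inner film = 1/(h_i·2πr₁L) = 1/(858×2π×0.03×8.23) = 7.513×10^-4 K/W
R_copper pipe wall = ln(39/30)/(2π×384×8.23) = 1.321×10^-5 K/W
R_calcium silicate = ln(99/39)/(2π×0.0778×8.23) = 0.2316 K/W
R_total = 0.2323 K/W
Q = ΔT/R_total = 170/0.2323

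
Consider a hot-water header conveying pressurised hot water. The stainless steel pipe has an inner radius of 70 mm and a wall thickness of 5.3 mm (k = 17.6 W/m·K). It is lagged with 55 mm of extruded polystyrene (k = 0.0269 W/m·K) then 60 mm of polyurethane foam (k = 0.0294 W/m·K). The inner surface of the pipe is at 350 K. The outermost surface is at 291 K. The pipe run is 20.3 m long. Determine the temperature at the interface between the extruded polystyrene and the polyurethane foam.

T ≈ 314 K

For a radial system each layer contributes R = ln(r_out/r_in)/(2πkL); films add R = 1/(hA).
R_stainless steel pipe wall = ln(75.3/70)/(2π×17.6×20.3) = 3.251×10^-5 K/W
R_extruded polystyrene = ln(130.3/75.3)/(2π×0.0269×20.3) = 0.1598 K/W
R_polyurethane foam = ln(190.3/130.3)/(2π×0.0294×20.3) = 0.101 K/W
R_total = 0.2609 K/W
Q = ΔT/R_total = 59/0.2609
Q = 226 W
T_interface = T_inner − Q·ΣR(inner→interface) = 350 − 226×0.1599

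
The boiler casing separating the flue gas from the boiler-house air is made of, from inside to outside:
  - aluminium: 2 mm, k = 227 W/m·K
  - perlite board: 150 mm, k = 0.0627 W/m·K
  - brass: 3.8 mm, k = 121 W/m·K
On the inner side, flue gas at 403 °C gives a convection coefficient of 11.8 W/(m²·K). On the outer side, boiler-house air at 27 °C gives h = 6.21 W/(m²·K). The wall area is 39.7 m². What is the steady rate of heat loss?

Using the resistance-network approach (series):
R_inner film = 1/(h_i·A) = 1/(11.8×39.7) = 0.002135 K/W
R_aluminium = L/(kA) = 0.002/(227×39.7) = 2.219×10^-7 K/W
R_perlite board = L/(kA) = 0.15/(0.0627×39.7) = 0.06026 K/W
R_brass = L/(kA) = 0.0038/(121×39.7) = 7.911×10^-7 K/W
R_outer film = 1/(h_o·A) = 1/(6.21×39.7) = 0.004056 K/W
R_total = 0.06645 K/W
Q = ΔT / R_total = 376 / 0.06645

Q ≈ 5660 W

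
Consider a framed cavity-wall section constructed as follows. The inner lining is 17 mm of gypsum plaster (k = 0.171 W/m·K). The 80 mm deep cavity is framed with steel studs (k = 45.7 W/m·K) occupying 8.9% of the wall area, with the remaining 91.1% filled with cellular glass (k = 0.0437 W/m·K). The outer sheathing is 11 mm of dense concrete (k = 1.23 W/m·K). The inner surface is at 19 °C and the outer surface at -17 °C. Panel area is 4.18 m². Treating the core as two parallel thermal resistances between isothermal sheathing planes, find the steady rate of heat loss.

Sheathing layers in series; stud and cavity paths in parallel between them.
R_inner = 0.017/(0.171×4.18) = 0.02378 K/W
R_stud  = 0.08/(45.7×0.089×4.18) = 0.004706 K/W
R_cav   = 0.08/(0.0437×0.911×4.18) = 0.4807 K/W
1/R_core = 1/R_stud + 1/R_cav → R_core = 0.00466 K/W
R_outer = 0.011/(1.23×4.18) = 0.002139 K/W
R_total = 0.03058 K/W
Q = ΔT/R_total = 36/0.03058

Q ≈ 1180 W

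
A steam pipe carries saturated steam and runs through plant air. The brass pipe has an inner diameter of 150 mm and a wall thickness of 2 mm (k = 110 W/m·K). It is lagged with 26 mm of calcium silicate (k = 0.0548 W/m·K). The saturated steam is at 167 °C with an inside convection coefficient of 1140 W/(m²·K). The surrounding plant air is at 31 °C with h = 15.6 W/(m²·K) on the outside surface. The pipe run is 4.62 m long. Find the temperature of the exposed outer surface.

For a radial system each layer contributes R = ln(r_out/r_in)/(2πkL); films add R = 1/(hA).
R_inner film = 1/(h_i·2πr₁L) = 1/(1140×2π×0.075×4.62) = 4.029×10^-4 K/W
R_brass pipe wall = ln(77/75)/(2π×110×4.62) = 8.242×10^-6 K/W
R_calcium silicate = ln(103/77)/(2π×0.0548×4.62) = 0.1829 K/W
R_outer film = 1/(h_o·2πr_oL) = 1/(15.6×2π×0.103×4.62) = 0.02144 K/W
R_total = 0.2047 K/W
Q = ΔT/R_total = 136/0.2047
Q = 664 W
T_interface = T_inner − Q·ΣR(inner→interface) = 167 − 664×0.1833

T ≈ 45.2 °C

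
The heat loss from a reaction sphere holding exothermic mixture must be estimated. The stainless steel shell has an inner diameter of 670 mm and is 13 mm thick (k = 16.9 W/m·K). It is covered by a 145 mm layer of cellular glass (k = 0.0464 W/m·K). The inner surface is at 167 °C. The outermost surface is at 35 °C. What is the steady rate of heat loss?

Each spherical layer contributes R = (1/r_i − 1/r_o)/(4πk):
R_stainless steel shell = (1/0.335 − 1/0.348)/(4π×16.9) = 5.251×10^-4 K/W
R_cellular glass = (1/0.348 − 1/0.493)/(4π×0.0464) = 1.449 K/W
R_total = 1.45 K/W
Q = ΔT/R_total = 132/1.45

Q ≈ 91 W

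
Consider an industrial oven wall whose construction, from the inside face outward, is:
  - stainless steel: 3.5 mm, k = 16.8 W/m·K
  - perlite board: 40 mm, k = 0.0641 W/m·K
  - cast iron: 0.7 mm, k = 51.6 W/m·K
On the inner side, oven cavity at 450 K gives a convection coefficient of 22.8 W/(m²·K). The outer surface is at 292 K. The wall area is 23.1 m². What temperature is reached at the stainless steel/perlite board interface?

Using the resistance-network approach (series):
R_inner film = 1/(h_i·A) = 1/(22.8×23.1) = 0.001899 K/W
R_stainless steel = L/(kA) = 0.0035/(16.8×23.1) = 9.019×10^-6 K/W
R_perlite board = L/(kA) = 0.04/(0.0641×23.1) = 0.02701 K/W
R_cast iron = L/(kA) = 0.0007/(51.6×23.1) = 5.873×10^-7 K/W
R_total = 0.02892 K/W;  Q = ΔT/R_total = 158/0.02892 = 5463 W
T_interface = T_inner − Q·ΣR(inner→interface) = 450 − 5460×0.001908

T ≈ 440 K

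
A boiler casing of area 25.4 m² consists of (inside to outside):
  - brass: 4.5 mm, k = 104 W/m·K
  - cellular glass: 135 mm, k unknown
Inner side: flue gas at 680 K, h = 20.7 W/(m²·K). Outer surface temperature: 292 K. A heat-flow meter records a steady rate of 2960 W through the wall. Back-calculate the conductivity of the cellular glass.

k ≈ 0.0411 W/(m·K)

Series thermal resistances:
R_inner film = 1/(h_i·A) = 1/(20.7×25.4) = 0.001902 K/W
R_brass = L/(kA) = 0.0045/(104×25.4) = 1.704×10^-6 K/W
Sum of known resistances R_other = 0.001904 K/W
Total R = ΔT/Q = 388/2960 = 0.1311 K/W
R_cellular glass = R_total − R_other = 0.1292 K/W
k = L/(R·A) = 0.135/(0.1292×25.4)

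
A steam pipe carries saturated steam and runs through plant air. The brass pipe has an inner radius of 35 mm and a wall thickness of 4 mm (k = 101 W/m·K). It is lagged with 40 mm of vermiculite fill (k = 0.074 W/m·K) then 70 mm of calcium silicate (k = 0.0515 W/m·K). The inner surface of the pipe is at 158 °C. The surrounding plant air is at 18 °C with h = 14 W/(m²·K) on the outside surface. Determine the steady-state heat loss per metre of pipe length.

q′ ≈ 39.4 W/m

Radial resistances (cylindrical: R_cond = ln(r_o/r_i)/(2πkL), R_conv = 1/(h·2πrL)):
R_brass pipe wall = ln(39/35)/(2π×101×1) = 1.705×10^-4 K/W
R_vermiculite fill = ln(79/39)/(2π×0.074×1) = 1.518 K/W
R_calcium silicate = ln(149/79)/(2π×0.0515×1) = 1.961 K/W
R_outer film = 1/(h_o·2πr_oL) = 1/(14×2π×0.149×1) = 0.0763 K/W
R_total = 3.555 K/W
Q = ΔT/R_total = 140/3.555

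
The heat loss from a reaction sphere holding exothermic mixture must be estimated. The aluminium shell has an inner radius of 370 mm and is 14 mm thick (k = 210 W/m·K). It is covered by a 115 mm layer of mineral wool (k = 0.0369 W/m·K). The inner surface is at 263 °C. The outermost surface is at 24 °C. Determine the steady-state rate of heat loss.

For a spherical shell R = (1/r₁ − 1/r₂)/(4πk); film R = 1/(h·4πr²). In series:
R_aluminium shell = (1/0.37 − 1/0.384)/(4π×210) = 3.734×10^-5 K/W
R_mineral wool = (1/0.384 − 1/0.499)/(4π×0.0369) = 1.294 K/W
R_total = 1.294 K/W
Q = ΔT/R_total = 239/1.294

Q ≈ 185 W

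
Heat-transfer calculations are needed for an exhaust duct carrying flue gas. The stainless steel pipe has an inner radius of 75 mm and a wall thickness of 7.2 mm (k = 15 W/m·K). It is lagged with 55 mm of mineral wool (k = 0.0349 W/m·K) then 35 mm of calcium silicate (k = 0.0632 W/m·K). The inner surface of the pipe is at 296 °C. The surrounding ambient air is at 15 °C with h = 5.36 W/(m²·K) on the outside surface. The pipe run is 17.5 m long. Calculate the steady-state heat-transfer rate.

Q ≈ 1600 W

Treating each annulus and film as a series resistance:
R_stainless steel pipe wall = ln(82.2/75)/(2π×15×17.5) = 5.558×10^-5 K/W
R_mineral wool = ln(137.2/82.2)/(2π×0.0349×17.5) = 0.1335 K/W
R_calcium silicate = ln(172.2/137.2)/(2π×0.0632×17.5) = 0.0327 K/W
R_outer film = 1/(h_o·2πr_oL) = 1/(5.36×2π×0.1722×17.5) = 0.009853 K/W
R_total = 0.1761 K/W
Q = ΔT/R_total = 281/0.1761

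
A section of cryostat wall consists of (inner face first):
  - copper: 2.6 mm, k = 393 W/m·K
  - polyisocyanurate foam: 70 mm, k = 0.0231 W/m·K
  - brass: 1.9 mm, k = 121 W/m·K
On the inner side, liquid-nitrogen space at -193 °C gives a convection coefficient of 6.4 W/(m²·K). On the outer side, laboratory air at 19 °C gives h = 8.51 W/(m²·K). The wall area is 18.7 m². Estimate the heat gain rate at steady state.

Model the wall as resistances in series:
R_inner film = 1/(h_i·A) = 1/(6.4×18.7) = 0.008356 K/W
R_copper = L/(kA) = 0.0026/(393×18.7) = 3.538×10^-7 K/W
R_polyisocyanurate foam = L/(kA) = 0.07/(0.0231×18.7) = 0.162 K/W
R_brass = L/(kA) = 0.0019/(121×18.7) = 8.397×10^-7 K/W
R_outer film = 1/(h_o·A) = 1/(8.51×18.7) = 0.006284 K/W
R_total = 0.1767 K/W
Q = ΔT / R_total = 212 / 0.1767

Q ≈ 1200 W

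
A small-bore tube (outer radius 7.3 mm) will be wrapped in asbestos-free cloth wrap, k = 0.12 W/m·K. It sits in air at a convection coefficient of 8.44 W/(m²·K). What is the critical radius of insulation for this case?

For a cylinder r_cr = k/h = 0.12/8.44
r_cr = 14.2 mm; since the bare radius (7.3 mm) is below r_cr, adding a thin layer of insulation will *increase* heat loss.

r_cr ≈ 14.2 mm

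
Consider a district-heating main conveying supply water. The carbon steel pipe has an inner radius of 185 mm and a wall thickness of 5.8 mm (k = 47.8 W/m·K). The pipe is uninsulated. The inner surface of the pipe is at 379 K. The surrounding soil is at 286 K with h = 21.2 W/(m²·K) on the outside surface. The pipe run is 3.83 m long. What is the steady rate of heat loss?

Treating each annulus and film as a series resistance:
R_carbon steel pipe wall = ln(190.8/185)/(2π×47.8×3.83) = 2.684×10^-5 K/W
R_outer film = 1/(h_o·2πr_oL) = 1/(21.2×2π×0.1908×3.83) = 0.01027 K/W
R_total = 0.0103 K/W
Q = ΔT/R_total = 93/0.0103

Q ≈ 9030 W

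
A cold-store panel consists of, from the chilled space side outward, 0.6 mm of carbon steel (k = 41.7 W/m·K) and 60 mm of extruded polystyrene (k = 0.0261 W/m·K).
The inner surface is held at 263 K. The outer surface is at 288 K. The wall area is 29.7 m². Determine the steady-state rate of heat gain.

Model the wall as resistances in series:
R_carbon steel = L/(kA) = 0.0006/(41.7×29.7) = 4.845×10^-7 K/W
R_extruded polystyrene = L/(kA) = 0.06/(0.0261×29.7) = 0.0774 K/W
R_total = 0.0774 K/W
Q = ΔT / R_total = 25 / 0.0774

Q ≈ 323 W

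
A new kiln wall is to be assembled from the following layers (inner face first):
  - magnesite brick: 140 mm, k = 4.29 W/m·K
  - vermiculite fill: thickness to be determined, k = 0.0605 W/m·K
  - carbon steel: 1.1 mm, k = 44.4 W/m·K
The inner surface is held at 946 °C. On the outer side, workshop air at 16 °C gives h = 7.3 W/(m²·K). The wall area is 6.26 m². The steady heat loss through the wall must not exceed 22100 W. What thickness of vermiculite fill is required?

Thermal resistances in series:
R_magnesite brick = L/(kA) = 0.14/(4.29×6.26) = 0.005213 K/W
R_carbon steel = L/(kA) = 0.0011/(44.4×6.26) = 3.958×10^-6 K/W
R_outer film = 1/(h_o·A) = 1/(7.3×6.26) = 0.02188 K/W
Sum of the known resistances R_other = 0.0271 K/W
Required total resistance R_tot = ΔT/Q_allow = 930/22100 = 0.04208 K/W
R_vermiculite fill = R_tot − R_other = 0.01498 K/W
L = R·k·A = 0.01498×0.0605×6.26

L ≈ 5.67 mm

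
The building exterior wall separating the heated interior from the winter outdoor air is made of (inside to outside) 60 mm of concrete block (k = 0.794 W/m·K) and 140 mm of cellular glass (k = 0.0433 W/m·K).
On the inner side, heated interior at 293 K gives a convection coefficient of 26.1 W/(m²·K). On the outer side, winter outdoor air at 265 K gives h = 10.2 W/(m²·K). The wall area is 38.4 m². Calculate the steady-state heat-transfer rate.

Series thermal resistances:
R_inner film = 1/(h_i·A) = 1/(26.1×38.4) = 9.978×10^-4 K/W
R_concrete block = L/(kA) = 0.06/(0.794×38.4) = 0.001968 K/W
R_cellular glass = L/(kA) = 0.14/(0.0433×38.4) = 0.0842 K/W
R_outer film = 1/(h_o·A) = 1/(10.2×38.4) = 0.002553 K/W
R_total = 0.08972 K/W
Q = ΔT / R_total = 28 / 0.08972

Q ≈ 312 W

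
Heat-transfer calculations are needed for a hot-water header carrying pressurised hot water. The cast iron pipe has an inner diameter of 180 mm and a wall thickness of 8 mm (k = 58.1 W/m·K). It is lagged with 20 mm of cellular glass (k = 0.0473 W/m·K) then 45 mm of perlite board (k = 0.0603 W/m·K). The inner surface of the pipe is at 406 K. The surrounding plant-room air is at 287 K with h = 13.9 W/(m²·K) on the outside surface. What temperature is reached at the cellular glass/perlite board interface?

T ≈ 358 K

Treating each annulus and film as a series resistance:
R_cast iron pipe wall = ln(98/90)/(2π×58.1×1) = 2.333×10^-4 K/W
R_cellular glass = ln(118/98)/(2π×0.0473×1) = 0.6249 K/W
R_perlite board = ln(163/118)/(2π×0.0603×1) = 0.8527 K/W
R_outer film = 1/(h_o·2πr_oL) = 1/(13.9×2π×0.163×1) = 0.07025 K/W
R_total = 1.548 K/W
Q = ΔT/R_total = 119/1.548
Q = 76.9 W/m
T_interface = T_inner − Q·ΣR(inner→interface) = 406 − 76.9×0.6251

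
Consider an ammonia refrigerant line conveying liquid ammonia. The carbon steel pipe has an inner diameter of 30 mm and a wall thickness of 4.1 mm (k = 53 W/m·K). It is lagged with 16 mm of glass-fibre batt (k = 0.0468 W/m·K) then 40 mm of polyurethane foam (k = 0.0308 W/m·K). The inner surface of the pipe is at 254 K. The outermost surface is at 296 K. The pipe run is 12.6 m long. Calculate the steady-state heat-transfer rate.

Per-layer cylindrical resistances, series-summed:
R_carbon steel pipe wall = ln(19.1/15)/(2π×53×12.6) = 5.759×10^-5 K/W
R_glass-fibre batt = ln(35.1/19.1)/(2π×0.0468×12.6) = 0.1642 K/W
R_polyurethane foam = ln(75.1/35.1)/(2π×0.0308×12.6) = 0.3119 K/W
R_total = 0.4762 K/W
Q = ΔT/R_total = 42/0.4762

Q ≈ 88.2 W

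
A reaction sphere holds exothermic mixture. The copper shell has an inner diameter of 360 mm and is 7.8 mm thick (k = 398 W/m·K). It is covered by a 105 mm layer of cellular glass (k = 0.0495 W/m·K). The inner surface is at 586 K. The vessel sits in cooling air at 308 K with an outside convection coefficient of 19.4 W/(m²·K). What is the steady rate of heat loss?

For a spherical shell R = (1/r₁ − 1/r₂)/(4πk); film R = 1/(h·4πr²). In series:
R_copper shell = (1/0.18 − 1/0.1878)/(4π×398) = 4.614×10^-5 K/W
R_cellular glass = (1/0.1878 − 1/0.2928)/(4π×0.0495) = 3.07 K/W
R_outer film = 1/(h·4πr_o²) = 1/(19.4×4π×0.2928²) = 0.04785 K/W
R_total = 3.118 K/W
Q = ΔT/R_total = 278/3.118

Q ≈ 89.2 W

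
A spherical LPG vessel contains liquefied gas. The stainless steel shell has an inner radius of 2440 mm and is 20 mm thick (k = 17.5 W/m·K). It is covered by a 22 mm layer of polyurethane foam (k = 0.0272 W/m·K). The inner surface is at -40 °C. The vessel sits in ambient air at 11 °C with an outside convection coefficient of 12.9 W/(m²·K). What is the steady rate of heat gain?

Q ≈ 4410 W

Radial (spherical) resistances in series:
R_stainless steel shell = (1/2.44 − 1/2.46)/(4π×17.5) = 1.515×10^-5 K/W
R_polyurethane foam = (1/2.46 − 1/2.482)/(4π×0.0272) = 0.01054 K/W
R_outer film = 1/(h·4πr_o²) = 1/(12.9×4π×2.482²) = 0.001001 K/W
R_total = 0.01156 K/W
Q = ΔT/R_total = 51/0.01156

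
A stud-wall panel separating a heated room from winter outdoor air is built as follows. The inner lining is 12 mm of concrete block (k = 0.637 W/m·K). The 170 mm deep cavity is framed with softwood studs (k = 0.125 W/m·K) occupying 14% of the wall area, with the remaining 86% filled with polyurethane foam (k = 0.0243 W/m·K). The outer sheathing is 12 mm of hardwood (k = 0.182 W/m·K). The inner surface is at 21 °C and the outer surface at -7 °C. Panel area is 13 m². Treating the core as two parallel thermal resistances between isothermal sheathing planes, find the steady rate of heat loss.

Q ≈ 80.7 W

Sheathing layers in series; stud and cavity paths in parallel between them.
R_inner = 0.012/(0.637×13) = 0.001449 K/W
R_stud  = 0.17/(0.125×0.14×13) = 0.7473 K/W
R_cav   = 0.17/(0.0243×0.86×13) = 0.6257 K/W
1/R_core = 1/R_stud + 1/R_cav → R_core = 0.3406 K/W
R_outer = 0.012/(0.182×13) = 0.005072 K/W
R_total = 0.3471 K/W
Q = ΔT/R_total = 28/0.3471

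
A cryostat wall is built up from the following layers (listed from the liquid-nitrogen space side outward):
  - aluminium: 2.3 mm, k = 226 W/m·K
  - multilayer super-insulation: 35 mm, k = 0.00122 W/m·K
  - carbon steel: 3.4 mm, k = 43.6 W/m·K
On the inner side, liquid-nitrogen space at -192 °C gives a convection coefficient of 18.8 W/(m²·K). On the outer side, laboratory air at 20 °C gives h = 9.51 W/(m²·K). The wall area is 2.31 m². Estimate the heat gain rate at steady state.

Q ≈ 17 W

Thermal resistances in series:
R_inner film = 1/(h_i·A) = 1/(18.8×2.31) = 0.02303 K/W
R_aluminium = L/(kA) = 0.0023/(226×2.31) = 4.406×10^-6 K/W
R_multilayer super-insulation = L/(kA) = 0.035/(0.00122×2.31) = 12.42 K/W
R_carbon steel = L/(kA) = 0.0034/(43.6×2.31) = 3.376×10^-5 K/W
R_outer film = 1/(h_o·A) = 1/(9.51×2.31) = 0.04552 K/W
R_total = 12.49 K/W
Q = ΔT / R_total = 212 / 12.49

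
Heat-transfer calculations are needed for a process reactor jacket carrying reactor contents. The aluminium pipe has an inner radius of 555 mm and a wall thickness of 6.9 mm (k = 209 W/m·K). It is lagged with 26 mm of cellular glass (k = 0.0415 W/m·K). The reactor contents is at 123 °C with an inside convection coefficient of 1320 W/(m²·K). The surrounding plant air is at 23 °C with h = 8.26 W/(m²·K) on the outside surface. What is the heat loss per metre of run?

q′ ≈ 484 W/m

Per-layer cylindrical resistances, series-summed:
R_inner film = 1/(h_i·2πr₁L) = 1/(1320×2π×0.555×1) = 2.172×10^-4 K/W
R_aluminium pipe wall = ln(561.9/555)/(2π×209×1) = 9.409×10^-6 K/W
R_cellular glass = ln(587.9/561.9)/(2π×0.0415×1) = 0.1735 K/W
R_outer film = 1/(h_o·2πr_oL) = 1/(8.26×2π×0.5879×1) = 0.03277 K/W
R_total = 0.2065 K/W
Q = ΔT/R_total = 100/0.2065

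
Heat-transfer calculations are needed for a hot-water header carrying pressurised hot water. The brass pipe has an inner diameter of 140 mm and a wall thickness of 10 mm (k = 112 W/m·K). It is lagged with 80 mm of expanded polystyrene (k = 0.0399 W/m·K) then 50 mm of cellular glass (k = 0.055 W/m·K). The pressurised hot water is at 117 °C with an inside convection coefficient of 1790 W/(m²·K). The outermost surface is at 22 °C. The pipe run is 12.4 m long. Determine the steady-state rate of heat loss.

Radial resistances (cylindrical: R_cond = ln(r_o/r_i)/(2πkL), R_conv = 1/(h·2πrL)):
R_inner film = 1/(h_i·2πr₁L) = 1/(1790×2π×0.07×12.4) = 1.024×10^-4 K/W
R_brass pipe wall = ln(80/70)/(2π×112×12.4) = 1.53×10^-5 K/W
R_expanded polystyrene = ln(160/80)/(2π×0.0399×12.4) = 0.223 K/W
R_cellular glass = ln(210/160)/(2π×0.055×12.4) = 0.06346 K/W
R_total = 0.2865 K/W
Q = ΔT/R_total = 95/0.2865

Q ≈ 332 W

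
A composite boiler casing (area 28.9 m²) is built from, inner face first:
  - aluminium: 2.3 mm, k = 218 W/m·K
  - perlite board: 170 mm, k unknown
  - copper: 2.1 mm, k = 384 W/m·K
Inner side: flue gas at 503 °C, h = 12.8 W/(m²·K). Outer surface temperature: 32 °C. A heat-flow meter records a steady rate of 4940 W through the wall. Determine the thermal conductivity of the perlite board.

k ≈ 0.0635 W/(m·K)

Treating each layer as a thermal resistance in series:
R_inner film = 1/(h_i·A) = 1/(12.8×28.9) = 0.002703 K/W
R_aluminium = L/(kA) = 0.0023/(218×28.9) = 3.651×10^-7 K/W
R_copper = L/(kA) = 0.0021/(384×28.9) = 1.892×10^-7 K/W
Sum of known resistances R_other = 0.002704 K/W
Total R = ΔT/Q = 471/4940 = 0.09534 K/W
R_perlite board = R_total − R_other = 0.09264 K/W
k = L/(R·A) = 0.17/(0.09264×28.9)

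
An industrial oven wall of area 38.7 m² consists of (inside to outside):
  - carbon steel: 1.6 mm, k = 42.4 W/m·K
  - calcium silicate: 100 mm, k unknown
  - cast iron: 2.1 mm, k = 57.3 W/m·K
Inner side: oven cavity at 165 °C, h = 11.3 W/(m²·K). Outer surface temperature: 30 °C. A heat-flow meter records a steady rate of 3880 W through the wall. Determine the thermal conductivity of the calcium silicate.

k ≈ 0.0795 W/(m·K)

Using the resistance-network approach (series):
R_inner film = 1/(h_i·A) = 1/(11.3×38.7) = 0.002287 K/W
R_carbon steel = L/(kA) = 0.0016/(42.4×38.7) = 9.751×10^-7 K/W
R_cast iron = L/(kA) = 0.0021/(57.3×38.7) = 9.47×10^-7 K/W
Sum of known resistances R_other = 0.002289 K/W
Total R = ΔT/Q = 135/3880 = 0.03479 K/W
R_calcium silicate = R_total − R_other = 0.03251 K/W
k = L/(R·A) = 0.1/(0.03251×38.7)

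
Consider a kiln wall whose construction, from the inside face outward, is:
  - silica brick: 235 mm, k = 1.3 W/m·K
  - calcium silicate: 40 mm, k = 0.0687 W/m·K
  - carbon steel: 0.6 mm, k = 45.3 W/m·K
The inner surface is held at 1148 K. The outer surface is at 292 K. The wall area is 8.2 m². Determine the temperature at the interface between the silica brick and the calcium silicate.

T ≈ 945 K

Thermal resistances in series:
R_silica brick = L/(kA) = 0.235/(1.3×8.2) = 0.02205 K/W
R_calcium silicate = L/(kA) = 0.04/(0.0687×8.2) = 0.07101 K/W
R_carbon steel = L/(kA) = 0.0006/(45.3×8.2) = 1.615×10^-6 K/W
R_total = 0.09305 K/W;  Q = ΔT/R_total = 856/0.09305 = 9199 W
T_interface = T_inner − Q·ΣR(inner→interface) = 1148 − 9200×0.02205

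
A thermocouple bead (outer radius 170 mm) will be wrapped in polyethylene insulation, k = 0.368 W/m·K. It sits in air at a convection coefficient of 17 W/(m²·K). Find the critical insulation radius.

r_cr ≈ 43.3 mm

For a sphere r_cr = 2k/h = 2×0.368/17
r_cr = 43.3 mm; since the bare radius (170 mm) is above r_cr, any added insulation will reduce heat loss.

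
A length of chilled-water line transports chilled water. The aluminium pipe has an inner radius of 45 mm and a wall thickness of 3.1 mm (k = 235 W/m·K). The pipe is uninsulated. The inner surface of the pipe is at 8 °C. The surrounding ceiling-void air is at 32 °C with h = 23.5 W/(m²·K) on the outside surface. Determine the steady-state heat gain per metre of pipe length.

q′ ≈ 170 W/m

Cylindrical conduction, so R = ln(r₂/r₁)/(2πkL) per layer, in series:
R_aluminium pipe wall = ln(48.1/45)/(2π×235×1) = 4.512×10^-5 K/W
R_outer film = 1/(h_o·2πr_oL) = 1/(23.5×2π×0.0481×1) = 0.1408 K/W
R_total = 0.1408 K/W
Q = ΔT/R_total = 24/0.1408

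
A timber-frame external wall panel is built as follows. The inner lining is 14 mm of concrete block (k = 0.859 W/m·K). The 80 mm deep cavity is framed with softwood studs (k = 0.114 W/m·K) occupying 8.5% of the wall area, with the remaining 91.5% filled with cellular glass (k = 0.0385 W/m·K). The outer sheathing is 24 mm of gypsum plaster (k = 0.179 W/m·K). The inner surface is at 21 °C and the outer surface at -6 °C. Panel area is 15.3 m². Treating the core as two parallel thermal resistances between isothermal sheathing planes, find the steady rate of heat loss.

Sheathing layers in series; stud and cavity paths in parallel between them.
R_inner = 0.014/(0.859×15.3) = 0.001065 K/W
R_stud  = 0.08/(0.114×0.085×15.3) = 0.5396 K/W
R_cav   = 0.08/(0.0385×0.915×15.3) = 0.1484 K/W
1/R_core = 1/R_stud + 1/R_cav → R_core = 0.1164 K/W
R_outer = 0.024/(0.179×15.3) = 0.008763 K/W
R_total = 0.1262 K/W
Q = ΔT/R_total = 27/0.1262

Q ≈ 214 W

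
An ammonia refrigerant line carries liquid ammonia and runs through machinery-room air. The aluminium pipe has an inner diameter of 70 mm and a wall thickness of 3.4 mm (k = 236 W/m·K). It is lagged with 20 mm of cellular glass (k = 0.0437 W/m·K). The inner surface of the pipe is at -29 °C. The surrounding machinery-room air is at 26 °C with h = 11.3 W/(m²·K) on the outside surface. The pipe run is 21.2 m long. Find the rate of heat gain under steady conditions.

Q ≈ 659 W

Per-layer cylindrical resistances, series-summed:
R_aluminium pipe wall = ln(38.4/35)/(2π×236×21.2) = 2.949×10^-6 K/W
R_cellular glass = ln(58.4/38.4)/(2π×0.0437×21.2) = 0.07203 K/W
R_outer film = 1/(h_o·2πr_oL) = 1/(11.3×2π×0.0584×21.2) = 0.01138 K/W
R_total = 0.0834 K/W
Q = ΔT/R_total = 55/0.0834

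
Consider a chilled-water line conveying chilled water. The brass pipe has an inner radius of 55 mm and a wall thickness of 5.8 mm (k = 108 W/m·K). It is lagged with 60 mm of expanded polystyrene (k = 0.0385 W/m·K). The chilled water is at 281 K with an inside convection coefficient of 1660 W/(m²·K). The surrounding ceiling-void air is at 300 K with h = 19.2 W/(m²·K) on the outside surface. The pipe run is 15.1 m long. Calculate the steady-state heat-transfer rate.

Q ≈ 98.6 W

Treating each annulus and film as a series resistance:
R_inner film = 1/(h_i·2πr₁L) = 1/(1660×2π×0.055×15.1) = 1.154×10^-4 K/W
R_brass pipe wall = ln(60.8/55)/(2π×108×15.1) = 9.784×10^-6 K/W
R_expanded polystyrene = ln(120.8/60.8)/(2π×0.0385×15.1) = 0.188 K/W
R_outer film = 1/(h_o·2πr_oL) = 1/(19.2×2π×0.1208×15.1) = 0.004544 K/W
R_total = 0.1926 K/W
Q = ΔT/R_total = 19/0.1926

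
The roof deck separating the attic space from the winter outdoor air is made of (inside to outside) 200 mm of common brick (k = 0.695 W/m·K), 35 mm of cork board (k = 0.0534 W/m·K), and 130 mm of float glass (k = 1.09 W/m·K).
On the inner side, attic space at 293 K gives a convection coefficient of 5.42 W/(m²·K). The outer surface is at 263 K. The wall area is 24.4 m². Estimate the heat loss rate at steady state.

Q ≈ 587 W

Model the wall as resistances in series:
R_inner film = 1/(h_i·A) = 1/(5.42×24.4) = 0.007562 K/W
R_common brick = L/(kA) = 0.2/(0.695×24.4) = 0.01179 K/W
R_cork board = L/(kA) = 0.035/(0.0534×24.4) = 0.02686 K/W
R_float glass = L/(kA) = 0.13/(1.09×24.4) = 0.004888 K/W
R_total = 0.05111 K/W
Q = ΔT / R_total = 30 / 0.05111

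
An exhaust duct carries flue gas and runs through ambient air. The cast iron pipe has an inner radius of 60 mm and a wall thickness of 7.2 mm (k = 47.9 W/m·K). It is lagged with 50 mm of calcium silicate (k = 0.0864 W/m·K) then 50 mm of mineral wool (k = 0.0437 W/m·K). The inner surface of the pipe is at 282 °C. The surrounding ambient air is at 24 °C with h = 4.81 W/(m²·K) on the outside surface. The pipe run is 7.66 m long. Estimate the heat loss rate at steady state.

Q ≈ 785 W

Treating each annulus and film as a series resistance:
R_cast iron pipe wall = ln(67.2/60)/(2π×47.9×7.66) = 4.916×10^-5 K/W
R_calcium silicate = ln(117.2/67.2)/(2π×0.0864×7.66) = 0.1338 K/W
R_mineral wool = ln(167.2/117.2)/(2π×0.0437×7.66) = 0.1689 K/W
R_outer film = 1/(h_o·2πr_oL) = 1/(4.81×2π×0.1672×7.66) = 0.02584 K/W
R_total = 0.3286 K/W
Q = ΔT/R_total = 258/0.3286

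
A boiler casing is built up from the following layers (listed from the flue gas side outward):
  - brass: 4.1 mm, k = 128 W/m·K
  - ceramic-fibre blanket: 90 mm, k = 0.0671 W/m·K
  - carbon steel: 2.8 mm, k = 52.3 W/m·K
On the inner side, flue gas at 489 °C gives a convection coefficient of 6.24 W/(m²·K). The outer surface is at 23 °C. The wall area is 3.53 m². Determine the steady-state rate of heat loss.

Using the resistance-network approach (series):
R_inner film = 1/(h_i·A) = 1/(6.24×3.53) = 0.0454 K/W
R_brass = L/(kA) = 0.0041/(128×3.53) = 9.074×10^-6 K/W
R_ceramic-fibre blanket = L/(kA) = 0.09/(0.0671×3.53) = 0.38 K/W
R_carbon steel = L/(kA) = 0.0028/(52.3×3.53) = 1.517×10^-5 K/W
R_total = 0.4254 K/W
Q = ΔT / R_total = 466 / 0.4254

Q ≈ 1100 W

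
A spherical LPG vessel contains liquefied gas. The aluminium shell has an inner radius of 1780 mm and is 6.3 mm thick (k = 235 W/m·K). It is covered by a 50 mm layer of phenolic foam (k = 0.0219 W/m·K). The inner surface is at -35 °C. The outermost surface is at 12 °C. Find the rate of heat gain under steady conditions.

Each spherical layer contributes R = (1/r_i − 1/r_o)/(4πk):
R_aluminium shell = (1/1.78 − 1/1.7863)/(4π×235) = 6.709×10^-7 K/W
R_phenolic foam = (1/1.7863 − 1/1.8363)/(4π×0.0219) = 0.05539 K/W
R_total = 0.05539 K/W
Q = ΔT/R_total = 47/0.05539

Q ≈ 849 W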